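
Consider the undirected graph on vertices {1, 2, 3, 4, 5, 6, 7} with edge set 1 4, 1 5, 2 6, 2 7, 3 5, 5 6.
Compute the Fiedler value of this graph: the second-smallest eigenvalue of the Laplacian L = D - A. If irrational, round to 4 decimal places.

0.2603

Reading degrees in the order [1, 2, 3, 4, 5, 6, 7] gives [2, 2, 1, 1, 3, 2, 1]; set D = diag(2, 2, 1, 1, 3, 2, 1) and form L = D - A. Computing the eigenvalues of L and sorting gives [0, 0.2603, 0.6262, 1.4055, 2.2742, 3.0996, 4.3342]. The Fiedler value lambda_2 = 0.2603 is strictly positive, so the graph is connected. The eigenvalues sum to 12, which equals trace(L) = 2|E|. By the matrix-tree theorem the graph has (1/7) * product of the nonzero eigenvalues = 1 spanning tree.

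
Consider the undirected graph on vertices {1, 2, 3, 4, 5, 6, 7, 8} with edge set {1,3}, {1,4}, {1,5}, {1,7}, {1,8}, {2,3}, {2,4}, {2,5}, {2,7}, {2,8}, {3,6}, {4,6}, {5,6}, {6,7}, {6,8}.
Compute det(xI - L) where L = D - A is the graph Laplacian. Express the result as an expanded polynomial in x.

With the vertex order [1, 2, 3, 4, 5, 6, 7, 8], the degrees are [5, 5, 3, 3, 3, 5, 3, 3], giving D = diag(5, 5, 3, 3, 3, 5, 3, 3) and L = D - A. L has integer entries, so p(x) = det(xI - L) has integer coefficients. Expanding the determinant yields x^8 - 30x^7 + 375x^6 - 2540x^5 + 10095x^4 - 23598x^3 + 30105x^2 - 16200x. The constant term is 0 because L is singular (the all-ones vector lies in its kernel). By the matrix-tree theorem the graph has (1/8) * product of the nonzero eigenvalues = 2025 spanning trees.

x^8 - 30x^7 + 375x^6 - 2540x^5 + 10095x^4 - 23598x^3 + 30105x^2 - 16200x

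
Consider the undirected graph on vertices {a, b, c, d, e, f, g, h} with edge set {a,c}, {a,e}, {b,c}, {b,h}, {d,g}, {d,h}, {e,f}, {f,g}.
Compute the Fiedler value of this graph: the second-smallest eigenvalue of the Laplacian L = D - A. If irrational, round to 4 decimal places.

Reading degrees in the order [a, b, c, d, e, f, g, h] gives [2, 2, 2, 2, 2, 2, 2, 2]; set D = diag(2, 2, 2, 2, 2, 2, 2, 2) and form L = D - A. Computing the eigenvalues of L and sorting gives [0, 0.5858, 0.5858, 2, 2, 3.4142, 3.4142, 4]. The Fiedler value lambda_2 = 0.5858 is strictly positive, so the graph is connected.

0.5858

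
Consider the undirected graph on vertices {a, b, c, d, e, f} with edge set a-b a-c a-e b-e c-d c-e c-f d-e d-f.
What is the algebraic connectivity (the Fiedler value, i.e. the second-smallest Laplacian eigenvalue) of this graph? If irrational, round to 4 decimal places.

1.1864

With the vertex order [a, b, c, d, e, f], the degrees are [3, 2, 4, 3, 4, 2], giving D = diag(3, 2, 4, 3, 4, 2) and L = D - A. The smallest Laplacian eigenvalue is always 0. The next one, lambda_2 = 1.1864, measures how hard the graph is to disconnect: larger values mean better connectivity. There is one zero in the spectrum, matching the 1 component. The largest eigenvalue, 5.3429, is at most the vertex count 6.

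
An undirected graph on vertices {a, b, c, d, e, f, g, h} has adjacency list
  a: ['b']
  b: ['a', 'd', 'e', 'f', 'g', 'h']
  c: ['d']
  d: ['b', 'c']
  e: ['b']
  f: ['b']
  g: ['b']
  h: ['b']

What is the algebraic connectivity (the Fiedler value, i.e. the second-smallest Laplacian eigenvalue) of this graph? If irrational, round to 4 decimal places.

Reading degrees in the order [a, b, c, d, e, f, g, h] gives [1, 6, 1, 2, 1, 1, 1, 1]; set D = diag(1, 6, 1, 2, 1, 1, 1, 1) and form L = D - A. The smallest Laplacian eigenvalue is always 0. The next one, lambda_2 = 0.4525, measures how hard the graph is to disconnect: larger values mean better connectivity.

0.4525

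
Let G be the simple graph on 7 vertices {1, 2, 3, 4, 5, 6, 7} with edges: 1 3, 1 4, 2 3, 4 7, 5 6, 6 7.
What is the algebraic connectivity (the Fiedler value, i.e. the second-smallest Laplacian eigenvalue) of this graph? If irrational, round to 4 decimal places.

Reading degrees in the order [1, 2, 3, 4, 5, 6, 7] gives [2, 1, 2, 2, 1, 2, 2]; set D = diag(2, 1, 2, 2, 1, 2, 2) and form L = D - A. Computing the eigenvalues of L and sorting gives [0, 0.1981, 0.7530, 1.5550, 2.4450, 3.2470, 3.8019]. The Fiedler value lambda_2 = 0.1981 is strictly positive, so the graph is connected. There is one zero in the spectrum, matching the 1 component.

0.1981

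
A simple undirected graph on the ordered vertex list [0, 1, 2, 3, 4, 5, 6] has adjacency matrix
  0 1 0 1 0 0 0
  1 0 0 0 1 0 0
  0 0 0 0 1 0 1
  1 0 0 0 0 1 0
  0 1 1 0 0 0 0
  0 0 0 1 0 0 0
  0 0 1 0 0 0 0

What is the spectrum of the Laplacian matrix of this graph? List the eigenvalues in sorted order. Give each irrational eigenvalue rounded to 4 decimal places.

[0, 0.1981, 0.7530, 1.5550, 2.4450, 3.2470, 3.8019]

Reading degrees in the order [0, 1, 2, 3, 4, 5, 6] gives [2, 2, 2, 2, 2, 1, 1]; set D = diag(2, 2, 2, 2, 2, 1, 1) and form L = D - A. Diagonalising L (or applying a numerical eigensolver to the 7x7 matrix) gives the spectrum above. The single zero eigenvalue shows the graph is connected. The eigenvalues sum to 12, which equals trace(L) = 2|E|.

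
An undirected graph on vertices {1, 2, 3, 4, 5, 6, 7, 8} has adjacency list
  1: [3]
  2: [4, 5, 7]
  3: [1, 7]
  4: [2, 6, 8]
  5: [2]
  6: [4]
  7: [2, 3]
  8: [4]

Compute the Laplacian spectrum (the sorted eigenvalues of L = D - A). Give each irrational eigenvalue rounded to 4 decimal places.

[0, 0.2243, 0.5858, 1, 1.4108, 2.7237, 3.4142, 4.6412]

Reading degrees in the order [1, 2, 3, 4, 5, 6, 7, 8] gives [1, 3, 2, 3, 1, 1, 2, 1]; set D = diag(1, 3, 2, 3, 1, 1, 2, 1) and form L = D - A. The multiplicity of 0 as a Laplacian eigenvalue equals the number of connected components. The single zero eigenvalue shows the graph is connected. The largest eigenvalue, 4.6412, is at most the vertex count 8.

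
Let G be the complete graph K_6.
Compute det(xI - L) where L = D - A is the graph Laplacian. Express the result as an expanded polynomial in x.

The graph has 6 vertices and degree multiset [5, 5, 5, 5, 5, 5]; D is the diagonal matrix of degrees and L = D - A. Computing det(xI - L) by cofactor expansion (or equivalently via sum-over-permutations) gives x^6 - 30x^5 + 360x^4 - 2160x^3 + 6480x^2 - 7776x. The coefficient of x^5 equals -trace(L) = -30, matching the sum of degrees. There is one zero in the spectrum, matching the 1 component.

x^6 - 30x^5 + 360x^4 - 2160x^3 + 6480x^2 - 7776x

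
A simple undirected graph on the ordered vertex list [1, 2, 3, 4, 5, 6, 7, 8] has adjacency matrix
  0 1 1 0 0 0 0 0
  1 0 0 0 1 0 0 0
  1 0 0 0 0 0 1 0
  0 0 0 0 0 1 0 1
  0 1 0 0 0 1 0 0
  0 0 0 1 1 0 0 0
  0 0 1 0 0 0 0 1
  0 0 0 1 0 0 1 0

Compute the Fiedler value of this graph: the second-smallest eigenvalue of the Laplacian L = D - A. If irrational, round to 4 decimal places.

0.5858

Each diagonal entry of L is the vertex degree and each off-diagonal entry is -1 where an edge is present, 0 otherwise; in the order [1, 2, 3, 4, 5, 6, 7, 8] the diagonal is [2, 2, 2, 2, 2, 2, 2, 2]. The sorted Laplacian eigenvalues are [0, 0.5858, 0.5858, 2, 2, 3.4142, 3.4142, 4]; the algebraic connectivity is the second entry, 0.5858.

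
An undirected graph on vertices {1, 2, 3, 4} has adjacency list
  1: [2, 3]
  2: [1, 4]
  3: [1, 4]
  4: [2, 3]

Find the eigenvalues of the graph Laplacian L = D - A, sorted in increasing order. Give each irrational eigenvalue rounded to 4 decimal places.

[0, 2, 2, 4]

Reading degrees in the order [1, 2, 3, 4] gives [2, 2, 2, 2]; set D = diag(2, 2, 2, 2) and form L = D - A. L is symmetric positive semidefinite, so every eigenvalue is real and nonnegative. The largest eigenvalue, 4, is at most the vertex count 4.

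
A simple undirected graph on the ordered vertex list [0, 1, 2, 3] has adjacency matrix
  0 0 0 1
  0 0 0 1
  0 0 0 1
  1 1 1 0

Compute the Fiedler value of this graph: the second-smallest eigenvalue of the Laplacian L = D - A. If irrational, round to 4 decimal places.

Each diagonal entry of L is the vertex degree and each off-diagonal entry is -1 where an edge is present, 0 otherwise; in the order [0, 1, 2, 3] the diagonal is [1, 1, 1, 3]. The smallest Laplacian eigenvalue is always 0. The next one, lambda_2 = 1, measures how hard the graph is to disconnect: larger values mean better connectivity. There is one zero in the spectrum, matching the 1 component. The eigenvalues sum to 6, which equals trace(L) = 2|E|.

1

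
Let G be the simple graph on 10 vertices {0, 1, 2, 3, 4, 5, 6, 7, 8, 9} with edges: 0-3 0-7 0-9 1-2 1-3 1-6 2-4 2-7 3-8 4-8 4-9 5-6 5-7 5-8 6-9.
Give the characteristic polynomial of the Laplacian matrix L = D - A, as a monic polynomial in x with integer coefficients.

x^10 - 30x^9 + 390x^8 - 2880x^7 + 13305x^6 - 39882x^5 + 77640x^4 - 94800x^3 + 66000x^2 - 20000x

Reading degrees in the order [0, 1, 2, 3, 4, 5, 6, 7, 8, 9] gives [3, 3, 3, 3, 3, 3, 3, 3, 3, 3]; set D = diag(3, 3, 3, 3, 3, 3, 3, 3, 3, 3) and form L = D - A. The eigenvalues of L are [0, 2, 2, 2, 2, 2, 5, 5, 5, 5]; the characteristic polynomial is the product of (x - lambda_i), which multiplies out to x^10 - 30x^9 + 390x^8 - 2880x^7 + 13305x^6 - 39882x^5 + 77640x^4 - 94800x^3 + 66000x^2 - 20000x. Since p(0) = det(-L) = 0, x divides p(x). The eigenvalues sum to 30, which equals trace(L) = 2|E|.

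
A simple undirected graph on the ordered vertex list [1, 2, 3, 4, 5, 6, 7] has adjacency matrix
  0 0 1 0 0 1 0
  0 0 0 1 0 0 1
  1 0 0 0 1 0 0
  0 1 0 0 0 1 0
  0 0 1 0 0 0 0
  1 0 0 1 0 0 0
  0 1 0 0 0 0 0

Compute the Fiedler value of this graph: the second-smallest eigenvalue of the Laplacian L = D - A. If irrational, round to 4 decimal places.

Reading degrees in the order [1, 2, 3, 4, 5, 6, 7] gives [2, 2, 2, 2, 1, 2, 1]; set D = diag(2, 2, 2, 2, 1, 2, 1) and form L = D - A. The sorted Laplacian eigenvalues are [0, 0.1981, 0.7530, 1.5550, 2.4450, 3.2470, 3.8019]; the algebraic connectivity is the second entry, 0.1981.

0.1981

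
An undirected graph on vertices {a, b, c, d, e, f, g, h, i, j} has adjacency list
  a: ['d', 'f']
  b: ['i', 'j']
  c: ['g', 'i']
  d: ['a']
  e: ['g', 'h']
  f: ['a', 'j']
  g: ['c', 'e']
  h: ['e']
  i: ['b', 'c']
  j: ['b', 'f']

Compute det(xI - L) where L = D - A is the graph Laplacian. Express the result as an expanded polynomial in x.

x^10 - 18x^9 + 136x^8 - 560x^7 + 1365x^6 - 2002x^5 + 1716x^4 - 792x^3 + 165x^2 - 10x

With the vertex order [a, b, c, d, e, f, g, h, i, j], the degrees are [2, 2, 2, 1, 2, 2, 2, 1, 2, 2], giving D = diag(2, 2, 2, 1, 2, 2, 2, 1, 2, 2) and L = D - A. Computing det(xI - L) by cofactor expansion (or equivalently via sum-over-permutations) gives x^10 - 18x^9 + 136x^8 - 560x^7 + 1365x^6 - 2002x^5 + 1716x^4 - 792x^3 + 165x^2 - 10x. The coefficient of x^9 equals -trace(L) = -18, matching the sum of degrees. By the matrix-tree theorem the graph has (1/10) * product of the nonzero eigenvalues = 1 spanning tree.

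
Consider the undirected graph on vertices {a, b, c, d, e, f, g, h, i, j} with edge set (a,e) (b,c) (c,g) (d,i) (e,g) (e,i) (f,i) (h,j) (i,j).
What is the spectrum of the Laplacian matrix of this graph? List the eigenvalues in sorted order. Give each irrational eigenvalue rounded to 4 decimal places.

Reading degrees in the order [a, b, c, d, e, f, g, h, i, j] gives [1, 1, 2, 1, 3, 1, 2, 1, 4, 2]; set D = diag(1, 1, 2, 1, 3, 1, 2, 1, 4, 2) and form L = D - A. Since every row of L sums to 0, the all-ones vector is in the kernel and 0 is an eigenvalue. The eigenvalues sum to 18, which equals trace(L) = 2|E|. The largest eigenvalue, 5.3430, is at most the vertex count 10.

[0, 0.1769, 0.4716, 0.6288, 1, 1.4112, 2.3497, 2.8697, 3.7491, 5.3430]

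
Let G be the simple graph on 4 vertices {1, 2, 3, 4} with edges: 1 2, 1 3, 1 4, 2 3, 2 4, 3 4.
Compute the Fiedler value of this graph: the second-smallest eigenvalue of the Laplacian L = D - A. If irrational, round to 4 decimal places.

With the vertex order [1, 2, 3, 4], the degrees are [3, 3, 3, 3], giving D = diag(3, 3, 3, 3) and L = D - A. The smallest Laplacian eigenvalue is always 0. The next one, lambda_2 = 4, measures how hard the graph is to disconnect: larger values mean better connectivity. There is one zero in the spectrum, matching the 1 component.

4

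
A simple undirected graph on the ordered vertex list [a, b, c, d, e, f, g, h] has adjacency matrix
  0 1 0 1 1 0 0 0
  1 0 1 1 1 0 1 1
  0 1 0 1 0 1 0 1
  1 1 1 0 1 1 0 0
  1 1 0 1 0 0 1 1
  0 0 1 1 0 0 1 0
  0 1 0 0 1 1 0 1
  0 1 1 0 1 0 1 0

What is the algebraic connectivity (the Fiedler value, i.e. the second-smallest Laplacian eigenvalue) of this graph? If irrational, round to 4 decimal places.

With the vertex order [a, b, c, d, e, f, g, h], the degrees are [3, 6, 4, 5, 5, 3, 4, 4], giving D = diag(3, 6, 4, 5, 5, 3, 4, 4) and L = D - A. The smallest Laplacian eigenvalue is always 0. The next one, lambda_2 = 2.3540, measures how hard the graph is to disconnect: larger values mean better connectivity. By the matrix-tree theorem the graph has (1/8) * product of the nonzero eigenvalues = 4798 spanning trees. There is one zero in the spectrum, matching the 1 component.

2.3540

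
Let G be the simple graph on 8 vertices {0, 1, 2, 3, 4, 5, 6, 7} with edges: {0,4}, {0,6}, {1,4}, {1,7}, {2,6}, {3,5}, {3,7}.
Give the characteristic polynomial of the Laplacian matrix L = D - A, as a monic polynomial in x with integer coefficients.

x^8 - 14x^7 + 78x^6 - 220x^5 + 330x^4 - 252x^3 + 84x^2 - 8x

Reading degrees in the order [0, 1, 2, 3, 4, 5, 6, 7] gives [2, 2, 1, 2, 2, 1, 2, 2]; set D = diag(2, 2, 1, 2, 2, 1, 2, 2) and form L = D - A. L has integer entries, so p(x) = det(xI - L) has integer coefficients. Expanding the determinant yields x^8 - 14x^7 + 78x^6 - 220x^5 + 330x^4 - 252x^3 + 84x^2 - 8x. Since p(0) = det(-L) = 0, x divides p(x). The largest eigenvalue, 3.8478, is at most the vertex count 8.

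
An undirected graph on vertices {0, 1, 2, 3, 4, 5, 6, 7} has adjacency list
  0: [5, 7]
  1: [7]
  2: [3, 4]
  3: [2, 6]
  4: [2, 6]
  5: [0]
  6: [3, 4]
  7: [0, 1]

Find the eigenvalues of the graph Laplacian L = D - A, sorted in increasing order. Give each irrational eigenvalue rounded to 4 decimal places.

Each diagonal entry of L is the vertex degree and each off-diagonal entry is -1 where an edge is present, 0 otherwise; in the order [0, 1, 2, 3, 4, 5, 6, 7] the diagonal is [2, 1, 2, 2, 2, 1, 2, 2]. L is symmetric positive semidefinite, so every eigenvalue is real and nonnegative. The 2 zero eigenvalues correspond to the 2 connected components.

[0, 0, 0.5858, 2, 2, 2, 3.4142, 4]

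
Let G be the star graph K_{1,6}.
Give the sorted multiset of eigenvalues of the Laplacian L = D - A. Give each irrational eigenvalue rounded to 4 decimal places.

[0, 1, 1, 1, 1, 1, 7]

The graph has 7 vertices and degree multiset [6, 1, 1, 1, 1, 1, 1]; D is the diagonal matrix of degrees and L = D - A. Since every row of L sums to 0, the all-ones vector is in the kernel and 0 is an eigenvalue. The largest eigenvalue, 7, is at most the vertex count 7. By the matrix-tree theorem the graph has (1/7) * product of the nonzero eigenvalues = 1 spanning tree.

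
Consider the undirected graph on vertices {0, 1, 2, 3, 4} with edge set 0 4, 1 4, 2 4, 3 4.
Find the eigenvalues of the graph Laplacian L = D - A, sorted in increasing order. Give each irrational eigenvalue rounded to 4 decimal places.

Each diagonal entry of L is the vertex degree and each off-diagonal entry is -1 where an edge is present, 0 otherwise; in the order [0, 1, 2, 3, 4] the diagonal is [1, 1, 1, 1, 4]. L is symmetric positive semidefinite, so every eigenvalue is real and nonnegative. The largest eigenvalue, 5, is at most the vertex count 5.

[0, 1, 1, 1, 5]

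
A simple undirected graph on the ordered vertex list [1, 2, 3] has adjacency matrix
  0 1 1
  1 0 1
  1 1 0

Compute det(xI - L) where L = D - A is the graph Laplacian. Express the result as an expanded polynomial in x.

x^3 - 6x^2 + 9x

With the vertex order [1, 2, 3], the degrees are [2, 2, 2], giving D = diag(2, 2, 2) and L = D - A. The eigenvalues of L are [0, 3, 3]; the characteristic polynomial is the product of (x - lambda_i), which multiplies out to x^3 - 6x^2 + 9x. Since p(0) = det(-L) = 0, x divides p(x). By the matrix-tree theorem the graph has (1/3) * product of the nonzero eigenvalues = 3 spanning trees.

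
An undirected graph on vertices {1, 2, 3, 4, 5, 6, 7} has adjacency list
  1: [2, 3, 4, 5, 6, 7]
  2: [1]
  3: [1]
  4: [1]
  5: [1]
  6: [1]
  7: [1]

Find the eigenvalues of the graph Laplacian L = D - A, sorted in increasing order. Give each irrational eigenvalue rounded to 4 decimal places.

With the vertex order [1, 2, 3, 4, 5, 6, 7], the degrees are [6, 1, 1, 1, 1, 1, 1], giving D = diag(6, 1, 1, 1, 1, 1, 1) and L = D - A. L is symmetric positive semidefinite, so every eigenvalue is real and nonnegative. The largest eigenvalue, 7, is at most the vertex count 7.

[0, 1, 1, 1, 1, 1, 7]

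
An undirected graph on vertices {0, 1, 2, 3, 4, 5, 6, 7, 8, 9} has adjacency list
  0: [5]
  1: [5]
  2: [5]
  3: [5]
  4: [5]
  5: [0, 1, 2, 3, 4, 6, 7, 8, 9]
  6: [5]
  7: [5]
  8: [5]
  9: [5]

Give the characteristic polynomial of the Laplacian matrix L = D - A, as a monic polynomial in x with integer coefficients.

With the vertex order [0, 1, 2, 3, 4, 5, 6, 7, 8, 9], the degrees are [1, 1, 1, 1, 1, 9, 1, 1, 1, 1], giving D = diag(1, 1, 1, 1, 1, 9, 1, 1, 1, 1) and L = D - A. L has integer entries, so p(x) = det(xI - L) has integer coefficients. Expanding the determinant yields x^10 - 18x^9 + 108x^8 - 336x^7 + 630x^6 - 756x^5 + 588x^4 - 288x^3 + 81x^2 - 10x. The constant term is 0 because L is singular (the all-ones vector lies in its kernel). By the matrix-tree theorem the graph has (1/10) * product of the nonzero eigenvalues = 1 spanning tree. The eigenvalues sum to 18, which equals trace(L) = 2|E|.

x^10 - 18x^9 + 108x^8 - 336x^7 + 630x^6 - 756x^5 + 588x^4 - 288x^3 + 81x^2 - 10x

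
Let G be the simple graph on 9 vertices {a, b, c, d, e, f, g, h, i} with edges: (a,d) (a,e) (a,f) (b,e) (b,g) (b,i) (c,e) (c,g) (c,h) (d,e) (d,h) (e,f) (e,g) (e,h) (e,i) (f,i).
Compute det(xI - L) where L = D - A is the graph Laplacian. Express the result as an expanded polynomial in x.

x^9 - 32x^8 + 428x^7 - 3136x^6 + 13786x^5 - 37232x^4 + 60276x^3 - 53424x^2 + 19845x

Each diagonal entry of L is the vertex degree and each off-diagonal entry is -1 where an edge is present, 0 otherwise; in the order [a, b, c, d, e, f, g, h, i] the diagonal is [3, 3, 3, 3, 8, 3, 3, 3, 3]. Computing det(xI - L) by cofactor expansion (or equivalently via sum-over-permutations) gives x^9 - 32x^8 + 428x^7 - 3136x^6 + 13786x^5 - 37232x^4 + 60276x^3 - 53424x^2 + 19845x. The coefficient of x^8 equals -trace(L) = -32, matching the sum of degrees.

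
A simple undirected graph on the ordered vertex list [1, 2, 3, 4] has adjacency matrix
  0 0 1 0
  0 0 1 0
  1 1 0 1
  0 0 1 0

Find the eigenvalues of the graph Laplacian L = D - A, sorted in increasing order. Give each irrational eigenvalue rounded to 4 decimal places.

With the vertex order [1, 2, 3, 4], the degrees are [1, 1, 3, 1], giving D = diag(1, 1, 3, 1) and L = D - A. The multiplicity of 0 as a Laplacian eigenvalue equals the number of connected components. The single zero eigenvalue shows the graph is connected. There is one zero in the spectrum, matching the 1 component. By the matrix-tree theorem the graph has (1/4) * product of the nonzero eigenvalues = 1 spanning tree.

[0, 1, 1, 4]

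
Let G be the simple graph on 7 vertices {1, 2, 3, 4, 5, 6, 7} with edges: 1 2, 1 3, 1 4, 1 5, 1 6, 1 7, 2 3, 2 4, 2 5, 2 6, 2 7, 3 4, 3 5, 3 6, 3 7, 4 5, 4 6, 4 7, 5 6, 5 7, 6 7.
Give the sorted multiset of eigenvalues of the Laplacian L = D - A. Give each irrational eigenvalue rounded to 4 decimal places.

Each diagonal entry of L is the vertex degree and each off-diagonal entry is -1 where an edge is present, 0 otherwise; in the order [1, 2, 3, 4, 5, 6, 7] the diagonal is [6, 6, 6, 6, 6, 6, 6]. L is symmetric positive semidefinite, so every eigenvalue is real and nonnegative. The single zero eigenvalue shows the graph is connected. By the matrix-tree theorem the graph has (1/7) * product of the nonzero eigenvalues = 16807 spanning trees. The eigenvalues sum to 42, which equals trace(L) = 2|E|.

[0, 7, 7, 7, 7, 7, 7]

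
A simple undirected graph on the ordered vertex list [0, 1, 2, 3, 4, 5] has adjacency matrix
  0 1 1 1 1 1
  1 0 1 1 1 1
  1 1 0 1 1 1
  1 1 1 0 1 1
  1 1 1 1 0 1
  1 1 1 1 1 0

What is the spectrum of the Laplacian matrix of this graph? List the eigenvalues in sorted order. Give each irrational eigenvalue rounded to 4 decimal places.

[0, 6, 6, 6, 6, 6]

Each diagonal entry of L is the vertex degree and each off-diagonal entry is -1 where an edge is present, 0 otherwise; in the order [0, 1, 2, 3, 4, 5] the diagonal is [5, 5, 5, 5, 5, 5]. L is symmetric positive semidefinite, so every eigenvalue is real and nonnegative. The single zero eigenvalue shows the graph is connected. The eigenvalues sum to 30, which equals trace(L) = 2|E|.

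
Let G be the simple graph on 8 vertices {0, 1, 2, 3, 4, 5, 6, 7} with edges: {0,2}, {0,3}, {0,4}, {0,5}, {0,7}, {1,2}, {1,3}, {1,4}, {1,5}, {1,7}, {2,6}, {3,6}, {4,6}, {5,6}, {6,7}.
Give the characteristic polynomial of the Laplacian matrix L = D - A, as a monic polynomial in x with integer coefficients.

Each diagonal entry of L is the vertex degree and each off-diagonal entry is -1 where an edge is present, 0 otherwise; in the order [0, 1, 2, 3, 4, 5, 6, 7] the diagonal is [5, 5, 3, 3, 3, 3, 5, 3]. L has integer entries, so p(x) = det(xI - L) has integer coefficients. Expanding the determinant yields x^8 - 30x^7 + 375x^6 - 2540x^5 + 10095x^4 - 23598x^3 + 30105x^2 - 16200x. Since p(0) = det(-L) = 0, x divides p(x). The eigenvalues sum to 30, which equals trace(L) = 2|E|.

x^8 - 30x^7 + 375x^6 - 2540x^5 + 10095x^4 - 23598x^3 + 30105x^2 - 16200x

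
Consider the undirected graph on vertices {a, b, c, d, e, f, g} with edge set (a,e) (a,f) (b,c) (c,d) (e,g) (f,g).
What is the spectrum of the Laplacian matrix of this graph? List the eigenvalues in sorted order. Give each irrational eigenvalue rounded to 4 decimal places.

Reading degrees in the order [a, b, c, d, e, f, g] gives [2, 1, 2, 1, 2, 2, 2]; set D = diag(2, 1, 2, 1, 2, 2, 2) and form L = D - A. L is symmetric positive semidefinite, so every eigenvalue is real and nonnegative. The 2 zero eigenvalues correspond to the 2 connected components. The eigenvalues sum to 12, which equals trace(L) = 2|E|.

[0, 0, 1, 2, 2, 3, 4]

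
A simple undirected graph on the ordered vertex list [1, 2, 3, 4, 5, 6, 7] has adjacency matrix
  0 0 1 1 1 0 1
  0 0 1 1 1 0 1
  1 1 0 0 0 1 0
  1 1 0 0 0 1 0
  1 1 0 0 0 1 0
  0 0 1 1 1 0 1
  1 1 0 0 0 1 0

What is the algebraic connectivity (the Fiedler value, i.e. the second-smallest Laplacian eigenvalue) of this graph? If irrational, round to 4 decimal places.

3

Reading degrees in the order [1, 2, 3, 4, 5, 6, 7] gives [4, 4, 3, 3, 3, 4, 3]; set D = diag(4, 4, 3, 3, 3, 4, 3) and form L = D - A. Computing the eigenvalues of L and sorting gives [0, 3, 3, 3, 4, 4, 7]. The Fiedler value lambda_2 = 3 is strictly positive, so the graph is connected.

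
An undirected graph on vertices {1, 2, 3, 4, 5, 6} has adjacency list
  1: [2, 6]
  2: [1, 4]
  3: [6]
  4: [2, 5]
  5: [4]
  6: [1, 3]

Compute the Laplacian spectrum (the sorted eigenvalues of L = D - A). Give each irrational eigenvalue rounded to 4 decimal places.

Reading degrees in the order [1, 2, 3, 4, 5, 6] gives [2, 2, 1, 2, 1, 2]; set D = diag(2, 2, 1, 2, 1, 2) and form L = D - A. Since every row of L sums to 0, the all-ones vector is in the kernel and 0 is an eigenvalue. The single zero eigenvalue shows the graph is connected. By the matrix-tree theorem the graph has (1/6) * product of the nonzero eigenvalues = 1 spanning tree.

[0, 0.2679, 1, 2, 3, 3.7321]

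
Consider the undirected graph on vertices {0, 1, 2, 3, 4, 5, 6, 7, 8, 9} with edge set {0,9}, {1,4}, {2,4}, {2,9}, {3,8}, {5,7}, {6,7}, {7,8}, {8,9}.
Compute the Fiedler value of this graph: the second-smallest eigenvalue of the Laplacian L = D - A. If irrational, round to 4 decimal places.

0.1614

Reading degrees in the order [0, 1, 2, 3, 4, 5, 6, 7, 8, 9] gives [1, 1, 2, 1, 2, 1, 1, 3, 3, 3]; set D = diag(1, 1, 2, 1, 2, 1, 1, 3, 3, 3) and form L = D - A. Computing the eigenvalues of L and sorting gives [0, 0.1614, 0.4439, 0.6905, 1, 1.4077, 2.4604, 3.0833, 3.9006, 4.8522]. The Fiedler value lambda_2 = 0.1614 is strictly positive, so the graph is connected. By the matrix-tree theorem the graph has (1/10) * product of the nonzero eigenvalues = 1 spanning tree.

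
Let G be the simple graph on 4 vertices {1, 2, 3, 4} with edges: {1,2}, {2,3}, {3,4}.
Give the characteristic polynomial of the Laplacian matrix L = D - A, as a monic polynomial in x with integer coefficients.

x^4 - 6x^3 + 10x^2 - 4x

With the vertex order [1, 2, 3, 4], the degrees are [1, 2, 2, 1], giving D = diag(1, 2, 2, 1) and L = D - A. L has integer entries, so p(x) = det(xI - L) has integer coefficients. Expanding the determinant yields x^4 - 6x^3 + 10x^2 - 4x. The coefficient of x^3 equals -trace(L) = -6, matching the sum of degrees. There is one zero in the spectrum, matching the 1 component. By the matrix-tree theorem the graph has (1/4) * product of the nonzero eigenvalues = 1 spanning tree.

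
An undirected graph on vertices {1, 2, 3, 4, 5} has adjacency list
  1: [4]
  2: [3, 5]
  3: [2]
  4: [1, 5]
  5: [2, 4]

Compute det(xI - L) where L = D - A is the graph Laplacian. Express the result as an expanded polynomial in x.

Reading degrees in the order [1, 2, 3, 4, 5] gives [1, 2, 1, 2, 2]; set D = diag(1, 2, 1, 2, 2) and form L = D - A. L has integer entries, so p(x) = det(xI - L) has integer coefficients. Expanding the determinant yields x^5 - 8x^4 + 21x^3 - 20x^2 + 5x. Since p(0) = det(-L) = 0, x divides p(x).

x^5 - 8x^4 + 21x^3 - 20x^2 + 5x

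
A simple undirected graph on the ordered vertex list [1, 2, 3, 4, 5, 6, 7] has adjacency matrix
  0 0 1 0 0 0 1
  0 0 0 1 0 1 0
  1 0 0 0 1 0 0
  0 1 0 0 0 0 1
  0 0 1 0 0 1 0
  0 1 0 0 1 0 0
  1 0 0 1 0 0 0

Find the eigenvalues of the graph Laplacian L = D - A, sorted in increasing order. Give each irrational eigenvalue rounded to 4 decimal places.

[0, 0.7530, 0.7530, 2.4450, 2.4450, 3.8019, 3.8019]

Reading degrees in the order [1, 2, 3, 4, 5, 6, 7] gives [2, 2, 2, 2, 2, 2, 2]; set D = diag(2, 2, 2, 2, 2, 2, 2) and form L = D - A. Diagonalising L (or applying a numerical eigensolver to the 7x7 matrix) gives the spectrum above. The eigenvalues sum to 14, which equals trace(L) = 2|E|.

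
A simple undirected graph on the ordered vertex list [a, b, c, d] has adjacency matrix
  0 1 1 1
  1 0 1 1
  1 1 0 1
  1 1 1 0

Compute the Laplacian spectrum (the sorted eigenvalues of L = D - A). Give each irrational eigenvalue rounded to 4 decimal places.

[0, 4, 4, 4]

With the vertex order [a, b, c, d], the degrees are [3, 3, 3, 3], giving D = diag(3, 3, 3, 3) and L = D - A. L is symmetric positive semidefinite, so every eigenvalue is real and nonnegative. The eigenvalues sum to 12, which equals trace(L) = 2|E|. The largest eigenvalue, 4, is at most the vertex count 4.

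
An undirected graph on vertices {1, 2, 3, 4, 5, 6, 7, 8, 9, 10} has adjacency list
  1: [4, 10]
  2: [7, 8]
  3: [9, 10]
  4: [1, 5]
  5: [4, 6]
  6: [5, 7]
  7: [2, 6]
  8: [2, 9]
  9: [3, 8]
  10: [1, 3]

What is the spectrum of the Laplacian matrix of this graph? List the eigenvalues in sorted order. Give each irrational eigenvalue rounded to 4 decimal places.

Each diagonal entry of L is the vertex degree and each off-diagonal entry is -1 where an edge is present, 0 otherwise; in the order [1, 2, 3, 4, 5, 6, 7, 8, 9, 10] the diagonal is [2, 2, 2, 2, 2, 2, 2, 2, 2, 2]. Since every row of L sums to 0, the all-ones vector is in the kernel and 0 is an eigenvalue. The single zero eigenvalue shows the graph is connected. By the matrix-tree theorem the graph has (1/10) * product of the nonzero eigenvalues = 10 spanning trees. There is one zero in the spectrum, matching the 1 component.

[0, 0.3820, 0.3820, 1.3820, 1.3820, 2.6180, 2.6180, 3.6180, 3.6180, 4]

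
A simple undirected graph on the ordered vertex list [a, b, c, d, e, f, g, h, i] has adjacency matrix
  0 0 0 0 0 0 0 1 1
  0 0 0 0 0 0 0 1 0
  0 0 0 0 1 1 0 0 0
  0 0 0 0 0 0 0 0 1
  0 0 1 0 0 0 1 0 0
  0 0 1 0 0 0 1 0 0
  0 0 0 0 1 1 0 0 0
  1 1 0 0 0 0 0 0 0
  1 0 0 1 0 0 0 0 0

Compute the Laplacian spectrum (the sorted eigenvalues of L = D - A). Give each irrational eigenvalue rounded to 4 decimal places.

Reading degrees in the order [a, b, c, d, e, f, g, h, i] gives [2, 1, 2, 1, 2, 2, 2, 2, 2]; set D = diag(2, 1, 2, 1, 2, 2, 2, 2, 2) and form L = D - A. The multiplicity of 0 as a Laplacian eigenvalue equals the number of connected components. The 2 zero eigenvalues correspond to the 2 connected components. The largest eigenvalue, 4, is at most the vertex count 9. The eigenvalues sum to 16, which equals trace(L) = 2|E|.

[0, 0, 0.3820, 1.3820, 2, 2, 2.6180, 3.6180, 4]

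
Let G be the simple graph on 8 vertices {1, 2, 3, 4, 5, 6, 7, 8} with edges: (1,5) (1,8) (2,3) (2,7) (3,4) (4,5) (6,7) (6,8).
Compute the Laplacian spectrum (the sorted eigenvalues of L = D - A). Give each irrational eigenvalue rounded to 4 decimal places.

Reading degrees in the order [1, 2, 3, 4, 5, 6, 7, 8] gives [2, 2, 2, 2, 2, 2, 2, 2]; set D = diag(2, 2, 2, 2, 2, 2, 2, 2) and form L = D - A. The multiplicity of 0 as a Laplacian eigenvalue equals the number of connected components. The single zero eigenvalue shows the graph is connected. By the matrix-tree theorem the graph has (1/8) * product of the nonzero eigenvalues = 8 spanning trees. There is one zero in the spectrum, matching the 1 component.

[0, 0.5858, 0.5858, 2, 2, 3.4142, 3.4142, 4]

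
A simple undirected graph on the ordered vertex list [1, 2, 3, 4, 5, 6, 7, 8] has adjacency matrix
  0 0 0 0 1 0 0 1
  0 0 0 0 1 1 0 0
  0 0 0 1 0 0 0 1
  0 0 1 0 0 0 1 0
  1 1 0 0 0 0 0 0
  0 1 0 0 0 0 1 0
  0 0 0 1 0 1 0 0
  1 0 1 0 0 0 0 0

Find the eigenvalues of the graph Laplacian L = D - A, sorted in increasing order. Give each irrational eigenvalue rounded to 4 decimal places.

Each diagonal entry of L is the vertex degree and each off-diagonal entry is -1 where an edge is present, 0 otherwise; in the order [1, 2, 3, 4, 5, 6, 7, 8] the diagonal is [2, 2, 2, 2, 2, 2, 2, 2]. The multiplicity of 0 as a Laplacian eigenvalue equals the number of connected components. There is one zero in the spectrum, matching the 1 component.

[0, 0.5858, 0.5858, 2, 2, 3.4142, 3.4142, 4]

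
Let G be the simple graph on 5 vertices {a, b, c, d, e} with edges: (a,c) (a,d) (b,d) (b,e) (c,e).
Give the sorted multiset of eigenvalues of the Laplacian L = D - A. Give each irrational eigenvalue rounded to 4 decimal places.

Each diagonal entry of L is the vertex degree and each off-diagonal entry is -1 where an edge is present, 0 otherwise; in the order [a, b, c, d, e] the diagonal is [2, 2, 2, 2, 2]. L is symmetric positive semidefinite, so every eigenvalue is real and nonnegative. The eigenvalues sum to 10, which equals trace(L) = 2|E|.

[0, 1.3820, 1.3820, 3.6180, 3.6180]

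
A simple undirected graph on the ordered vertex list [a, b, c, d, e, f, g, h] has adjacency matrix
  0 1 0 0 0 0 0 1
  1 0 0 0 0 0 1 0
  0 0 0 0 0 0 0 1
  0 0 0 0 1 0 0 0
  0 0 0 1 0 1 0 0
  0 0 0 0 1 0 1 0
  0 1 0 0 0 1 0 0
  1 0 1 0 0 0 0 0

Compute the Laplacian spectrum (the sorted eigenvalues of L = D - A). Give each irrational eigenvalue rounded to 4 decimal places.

[0, 0.1522, 0.5858, 1.2346, 2, 2.7654, 3.4142, 3.8478]

Each diagonal entry of L is the vertex degree and each off-diagonal entry is -1 where an edge is present, 0 otherwise; in the order [a, b, c, d, e, f, g, h] the diagonal is [2, 2, 1, 1, 2, 2, 2, 2]. L is symmetric positive semidefinite, so every eigenvalue is real and nonnegative. The single zero eigenvalue shows the graph is connected. The largest eigenvalue, 3.8478, is at most the vertex count 8.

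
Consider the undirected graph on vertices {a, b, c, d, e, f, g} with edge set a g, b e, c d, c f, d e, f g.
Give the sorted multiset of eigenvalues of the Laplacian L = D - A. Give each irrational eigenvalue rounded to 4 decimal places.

[0, 0.1981, 0.7530, 1.5550, 2.4450, 3.2470, 3.8019]

Reading degrees in the order [a, b, c, d, e, f, g] gives [1, 1, 2, 2, 2, 2, 2]; set D = diag(1, 1, 2, 2, 2, 2, 2) and form L = D - A. Diagonalising L (or applying a numerical eigensolver to the 7x7 matrix) gives the spectrum above. The single zero eigenvalue shows the graph is connected.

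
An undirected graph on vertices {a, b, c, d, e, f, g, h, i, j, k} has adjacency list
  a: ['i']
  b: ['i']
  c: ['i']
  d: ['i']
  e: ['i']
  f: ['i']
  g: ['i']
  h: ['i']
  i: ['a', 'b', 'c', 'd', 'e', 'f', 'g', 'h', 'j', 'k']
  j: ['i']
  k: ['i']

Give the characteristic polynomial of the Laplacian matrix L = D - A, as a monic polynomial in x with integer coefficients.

Reading degrees in the order [a, b, c, d, e, f, g, h, i, j, k] gives [1, 1, 1, 1, 1, 1, 1, 1, 10, 1, 1]; set D = diag(1, 1, 1, 1, 1, 1, 1, 1, 10, 1, 1) and form L = D - A. The eigenvalues of L are [0, 1, 1, 1, 1, 1, 1, 1, 1, 1, 11]; the characteristic polynomial is the product of (x - lambda_i), which multiplies out to x^11 - 20x^10 + 135x^9 - 480x^8 + 1050x^7 - 1512x^6 + 1470x^5 - 960x^4 + 405x^3 - 100x^2 + 11x. The constant term is 0 because L is singular (the all-ones vector lies in its kernel). The largest eigenvalue, 11, is at most the vertex count 11.

x^11 - 20x^10 + 135x^9 - 480x^8 + 1050x^7 - 1512x^6 + 1470x^5 - 960x^4 + 405x^3 - 100x^2 + 11x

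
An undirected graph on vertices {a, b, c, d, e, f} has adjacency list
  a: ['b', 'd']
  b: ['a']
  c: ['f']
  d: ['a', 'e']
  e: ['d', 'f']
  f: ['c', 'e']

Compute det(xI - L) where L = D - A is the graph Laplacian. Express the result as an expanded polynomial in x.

x^6 - 10x^5 + 36x^4 - 56x^3 + 35x^2 - 6x

With the vertex order [a, b, c, d, e, f], the degrees are [2, 1, 1, 2, 2, 2], giving D = diag(2, 1, 1, 2, 2, 2) and L = D - A. Computing det(xI - L) by cofactor expansion (or equivalently via sum-over-permutations) gives x^6 - 10x^5 + 36x^4 - 56x^3 + 35x^2 - 6x. Since p(0) = det(-L) = 0, x divides p(x). The largest eigenvalue, 3.7321, is at most the vertex count 6.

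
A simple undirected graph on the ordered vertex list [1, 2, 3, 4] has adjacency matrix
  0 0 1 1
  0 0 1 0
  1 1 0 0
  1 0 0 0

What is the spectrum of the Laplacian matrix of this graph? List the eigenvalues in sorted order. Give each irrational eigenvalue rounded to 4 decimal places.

[0, 0.5858, 2, 3.4142]

Each diagonal entry of L is the vertex degree and each off-diagonal entry is -1 where an edge is present, 0 otherwise; in the order [1, 2, 3, 4] the diagonal is [2, 1, 2, 1]. Diagonalising L (or applying a numerical eigensolver to the 4x4 matrix) gives the spectrum above. The largest eigenvalue, 3.4142, is at most the vertex count 4.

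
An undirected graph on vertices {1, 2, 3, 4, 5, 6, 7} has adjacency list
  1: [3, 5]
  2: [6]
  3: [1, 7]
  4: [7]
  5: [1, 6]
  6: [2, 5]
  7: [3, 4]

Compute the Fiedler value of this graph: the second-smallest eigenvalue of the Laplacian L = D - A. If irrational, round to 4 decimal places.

With the vertex order [1, 2, 3, 4, 5, 6, 7], the degrees are [2, 1, 2, 1, 2, 2, 2], giving D = diag(2, 1, 2, 1, 2, 2, 2) and L = D - A. The sorted Laplacian eigenvalues are [0, 0.1981, 0.7530, 1.5550, 2.4450, 3.2470, 3.8019]; the algebraic connectivity is the second entry, 0.1981. The largest eigenvalue, 3.8019, is at most the vertex count 7. The eigenvalues sum to 12, which equals trace(L) = 2|E|.

0.1981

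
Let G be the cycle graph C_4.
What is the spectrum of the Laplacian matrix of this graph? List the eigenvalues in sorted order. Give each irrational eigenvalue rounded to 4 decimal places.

The graph has 4 vertices and degree multiset [2, 2, 2, 2]; D is the diagonal matrix of degrees and L = D - A. The multiplicity of 0 as a Laplacian eigenvalue equals the number of connected components. The single zero eigenvalue shows the graph is connected.

[0, 2, 2, 4]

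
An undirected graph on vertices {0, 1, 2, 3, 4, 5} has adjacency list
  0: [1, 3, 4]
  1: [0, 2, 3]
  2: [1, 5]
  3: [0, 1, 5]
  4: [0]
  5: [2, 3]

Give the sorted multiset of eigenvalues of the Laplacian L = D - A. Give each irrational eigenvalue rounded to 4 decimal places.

Reading degrees in the order [0, 1, 2, 3, 4, 5] gives [3, 3, 2, 3, 1, 2]; set D = diag(3, 3, 2, 3, 1, 2) and form L = D - A. Since every row of L sums to 0, the all-ones vector is in the kernel and 0 is an eigenvalue. The single zero eigenvalue shows the graph is connected.

[0, 0.6972, 2, 2.3820, 4.3028, 4.6180]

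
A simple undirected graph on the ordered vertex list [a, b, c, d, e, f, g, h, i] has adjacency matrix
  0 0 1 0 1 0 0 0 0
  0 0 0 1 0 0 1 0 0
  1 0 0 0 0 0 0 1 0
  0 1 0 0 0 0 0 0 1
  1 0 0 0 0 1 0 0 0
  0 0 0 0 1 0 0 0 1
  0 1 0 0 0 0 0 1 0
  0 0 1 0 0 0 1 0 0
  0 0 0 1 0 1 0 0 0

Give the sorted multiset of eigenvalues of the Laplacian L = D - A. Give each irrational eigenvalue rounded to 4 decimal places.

[0, 0.4679, 0.4679, 1.6527, 1.6527, 3, 3, 3.8794, 3.8794]

Each diagonal entry of L is the vertex degree and each off-diagonal entry is -1 where an edge is present, 0 otherwise; in the order [a, b, c, d, e, f, g, h, i] the diagonal is [2, 2, 2, 2, 2, 2, 2, 2, 2]. The multiplicity of 0 as a Laplacian eigenvalue equals the number of connected components. The single zero eigenvalue shows the graph is connected.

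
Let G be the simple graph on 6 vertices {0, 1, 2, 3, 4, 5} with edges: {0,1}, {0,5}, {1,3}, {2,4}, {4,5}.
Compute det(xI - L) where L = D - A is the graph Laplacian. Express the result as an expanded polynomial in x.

With the vertex order [0, 1, 2, 3, 4, 5], the degrees are [2, 2, 1, 1, 2, 2], giving D = diag(2, 2, 1, 1, 2, 2) and L = D - A. L has integer entries, so p(x) = det(xI - L) has integer coefficients. Expanding the determinant yields x^6 - 10x^5 + 36x^4 - 56x^3 + 35x^2 - 6x. The constant term is 0 because L is singular (the all-ones vector lies in its kernel). The largest eigenvalue, 3.7321, is at most the vertex count 6. The eigenvalues sum to 10, which equals trace(L) = 2|E|.

x^6 - 10x^5 + 36x^4 - 56x^3 + 35x^2 - 6x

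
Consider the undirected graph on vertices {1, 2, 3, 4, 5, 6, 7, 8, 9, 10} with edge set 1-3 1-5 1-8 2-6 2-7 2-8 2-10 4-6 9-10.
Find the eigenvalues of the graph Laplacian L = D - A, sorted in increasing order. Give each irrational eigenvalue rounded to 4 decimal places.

[0, 0.1898, 0.3820, 0.7154, 1, 1.5268, 2.2743, 2.6180, 4.0296, 5.2641]

Each diagonal entry of L is the vertex degree and each off-diagonal entry is -1 where an edge is present, 0 otherwise; in the order [1, 2, 3, 4, 5, 6, 7, 8, 9, 10] the diagonal is [3, 4, 1, 1, 1, 2, 1, 2, 1, 2]. Since every row of L sums to 0, the all-ones vector is in the kernel and 0 is an eigenvalue. The single zero eigenvalue shows the graph is connected.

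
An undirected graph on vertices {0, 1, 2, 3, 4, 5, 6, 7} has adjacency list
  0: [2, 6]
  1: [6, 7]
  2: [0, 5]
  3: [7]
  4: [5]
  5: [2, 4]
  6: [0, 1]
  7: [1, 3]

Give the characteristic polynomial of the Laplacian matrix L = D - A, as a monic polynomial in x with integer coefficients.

Each diagonal entry of L is the vertex degree and each off-diagonal entry is -1 where an edge is present, 0 otherwise; in the order [0, 1, 2, 3, 4, 5, 6, 7] the diagonal is [2, 2, 2, 1, 1, 2, 2, 2]. Computing det(xI - L) by cofactor expansion (or equivalently via sum-over-permutations) gives x^8 - 14x^7 + 78x^6 - 220x^5 + 330x^4 - 252x^3 + 84x^2 - 8x. The coefficient of x^7 equals -trace(L) = -14, matching the sum of degrees. By the matrix-tree theorem the graph has (1/8) * product of the nonzero eigenvalues = 1 spanning tree.

x^8 - 14x^7 + 78x^6 - 220x^5 + 330x^4 - 252x^3 + 84x^2 - 8x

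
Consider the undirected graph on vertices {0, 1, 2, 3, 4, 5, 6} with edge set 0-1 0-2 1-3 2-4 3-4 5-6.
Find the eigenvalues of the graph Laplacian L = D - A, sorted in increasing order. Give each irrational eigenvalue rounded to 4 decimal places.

With the vertex order [0, 1, 2, 3, 4, 5, 6], the degrees are [2, 2, 2, 2, 2, 1, 1], giving D = diag(2, 2, 2, 2, 2, 1, 1) and L = D - A. Since every row of L sums to 0, the all-ones vector is in the kernel and 0 is an eigenvalue. The 2 zero eigenvalues correspond to the 2 connected components. The eigenvalues sum to 12, which equals trace(L) = 2|E|. There are 2 zeros in the spectrum, matching the 2 components.

[0, 0, 1.3820, 1.3820, 2, 3.6180, 3.6180]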